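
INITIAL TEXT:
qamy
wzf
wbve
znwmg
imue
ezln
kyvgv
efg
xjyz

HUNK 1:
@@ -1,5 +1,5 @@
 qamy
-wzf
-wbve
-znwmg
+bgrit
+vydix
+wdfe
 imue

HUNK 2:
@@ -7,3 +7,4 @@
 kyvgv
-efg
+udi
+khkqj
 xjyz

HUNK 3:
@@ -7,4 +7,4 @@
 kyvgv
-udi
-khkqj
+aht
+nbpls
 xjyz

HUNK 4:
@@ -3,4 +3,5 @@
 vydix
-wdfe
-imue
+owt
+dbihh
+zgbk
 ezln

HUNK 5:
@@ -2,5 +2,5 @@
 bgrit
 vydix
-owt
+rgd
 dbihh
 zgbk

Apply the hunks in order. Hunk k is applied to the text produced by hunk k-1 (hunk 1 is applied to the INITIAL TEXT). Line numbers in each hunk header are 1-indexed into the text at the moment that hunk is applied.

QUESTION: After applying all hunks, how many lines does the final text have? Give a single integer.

Hunk 1: at line 1 remove [wzf,wbve,znwmg] add [bgrit,vydix,wdfe] -> 9 lines: qamy bgrit vydix wdfe imue ezln kyvgv efg xjyz
Hunk 2: at line 7 remove [efg] add [udi,khkqj] -> 10 lines: qamy bgrit vydix wdfe imue ezln kyvgv udi khkqj xjyz
Hunk 3: at line 7 remove [udi,khkqj] add [aht,nbpls] -> 10 lines: qamy bgrit vydix wdfe imue ezln kyvgv aht nbpls xjyz
Hunk 4: at line 3 remove [wdfe,imue] add [owt,dbihh,zgbk] -> 11 lines: qamy bgrit vydix owt dbihh zgbk ezln kyvgv aht nbpls xjyz
Hunk 5: at line 2 remove [owt] add [rgd] -> 11 lines: qamy bgrit vydix rgd dbihh zgbk ezln kyvgv aht nbpls xjyz
Final line count: 11

Answer: 11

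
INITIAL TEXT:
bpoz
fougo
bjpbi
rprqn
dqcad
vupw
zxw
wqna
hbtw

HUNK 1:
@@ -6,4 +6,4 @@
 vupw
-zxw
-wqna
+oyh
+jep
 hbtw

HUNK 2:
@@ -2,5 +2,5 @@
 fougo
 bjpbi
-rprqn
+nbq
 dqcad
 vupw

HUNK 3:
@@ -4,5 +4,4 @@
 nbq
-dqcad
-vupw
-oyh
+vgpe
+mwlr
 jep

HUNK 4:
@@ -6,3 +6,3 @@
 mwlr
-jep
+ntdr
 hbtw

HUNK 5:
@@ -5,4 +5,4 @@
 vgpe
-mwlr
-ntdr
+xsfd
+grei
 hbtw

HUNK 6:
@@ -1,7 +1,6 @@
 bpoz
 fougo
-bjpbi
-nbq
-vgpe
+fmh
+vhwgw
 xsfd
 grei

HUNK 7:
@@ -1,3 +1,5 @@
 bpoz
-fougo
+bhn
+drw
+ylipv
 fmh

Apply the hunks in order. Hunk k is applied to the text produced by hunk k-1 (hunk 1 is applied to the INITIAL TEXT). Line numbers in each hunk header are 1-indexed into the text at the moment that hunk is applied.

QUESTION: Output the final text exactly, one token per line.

Answer: bpoz
bhn
drw
ylipv
fmh
vhwgw
xsfd
grei
hbtw

Derivation:
Hunk 1: at line 6 remove [zxw,wqna] add [oyh,jep] -> 9 lines: bpoz fougo bjpbi rprqn dqcad vupw oyh jep hbtw
Hunk 2: at line 2 remove [rprqn] add [nbq] -> 9 lines: bpoz fougo bjpbi nbq dqcad vupw oyh jep hbtw
Hunk 3: at line 4 remove [dqcad,vupw,oyh] add [vgpe,mwlr] -> 8 lines: bpoz fougo bjpbi nbq vgpe mwlr jep hbtw
Hunk 4: at line 6 remove [jep] add [ntdr] -> 8 lines: bpoz fougo bjpbi nbq vgpe mwlr ntdr hbtw
Hunk 5: at line 5 remove [mwlr,ntdr] add [xsfd,grei] -> 8 lines: bpoz fougo bjpbi nbq vgpe xsfd grei hbtw
Hunk 6: at line 1 remove [bjpbi,nbq,vgpe] add [fmh,vhwgw] -> 7 lines: bpoz fougo fmh vhwgw xsfd grei hbtw
Hunk 7: at line 1 remove [fougo] add [bhn,drw,ylipv] -> 9 lines: bpoz bhn drw ylipv fmh vhwgw xsfd grei hbtw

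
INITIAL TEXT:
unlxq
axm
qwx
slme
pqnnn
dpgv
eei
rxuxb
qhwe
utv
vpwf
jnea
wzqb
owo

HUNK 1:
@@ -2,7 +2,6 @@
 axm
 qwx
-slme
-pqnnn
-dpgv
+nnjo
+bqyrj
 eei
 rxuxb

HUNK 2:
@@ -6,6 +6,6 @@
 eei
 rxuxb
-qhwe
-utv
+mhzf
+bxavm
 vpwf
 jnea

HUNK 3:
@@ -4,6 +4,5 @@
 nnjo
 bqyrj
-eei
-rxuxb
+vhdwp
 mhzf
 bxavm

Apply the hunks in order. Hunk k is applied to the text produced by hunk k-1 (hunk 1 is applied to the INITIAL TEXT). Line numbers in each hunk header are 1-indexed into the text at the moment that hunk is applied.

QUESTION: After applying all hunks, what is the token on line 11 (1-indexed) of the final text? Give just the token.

Hunk 1: at line 2 remove [slme,pqnnn,dpgv] add [nnjo,bqyrj] -> 13 lines: unlxq axm qwx nnjo bqyrj eei rxuxb qhwe utv vpwf jnea wzqb owo
Hunk 2: at line 6 remove [qhwe,utv] add [mhzf,bxavm] -> 13 lines: unlxq axm qwx nnjo bqyrj eei rxuxb mhzf bxavm vpwf jnea wzqb owo
Hunk 3: at line 4 remove [eei,rxuxb] add [vhdwp] -> 12 lines: unlxq axm qwx nnjo bqyrj vhdwp mhzf bxavm vpwf jnea wzqb owo
Final line 11: wzqb

Answer: wzqb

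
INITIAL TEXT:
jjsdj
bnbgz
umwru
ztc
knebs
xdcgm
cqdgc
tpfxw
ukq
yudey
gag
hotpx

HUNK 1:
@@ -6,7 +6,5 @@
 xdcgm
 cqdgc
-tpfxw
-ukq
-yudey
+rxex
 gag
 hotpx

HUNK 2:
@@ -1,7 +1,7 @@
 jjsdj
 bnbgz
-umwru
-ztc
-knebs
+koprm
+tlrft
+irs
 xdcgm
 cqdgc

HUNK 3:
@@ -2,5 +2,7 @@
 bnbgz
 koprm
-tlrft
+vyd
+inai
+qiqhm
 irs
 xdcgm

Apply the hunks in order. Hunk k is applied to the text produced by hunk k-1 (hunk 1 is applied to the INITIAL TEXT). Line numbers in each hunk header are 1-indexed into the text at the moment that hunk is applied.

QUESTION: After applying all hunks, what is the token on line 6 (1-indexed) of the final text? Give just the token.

Answer: qiqhm

Derivation:
Hunk 1: at line 6 remove [tpfxw,ukq,yudey] add [rxex] -> 10 lines: jjsdj bnbgz umwru ztc knebs xdcgm cqdgc rxex gag hotpx
Hunk 2: at line 1 remove [umwru,ztc,knebs] add [koprm,tlrft,irs] -> 10 lines: jjsdj bnbgz koprm tlrft irs xdcgm cqdgc rxex gag hotpx
Hunk 3: at line 2 remove [tlrft] add [vyd,inai,qiqhm] -> 12 lines: jjsdj bnbgz koprm vyd inai qiqhm irs xdcgm cqdgc rxex gag hotpx
Final line 6: qiqhm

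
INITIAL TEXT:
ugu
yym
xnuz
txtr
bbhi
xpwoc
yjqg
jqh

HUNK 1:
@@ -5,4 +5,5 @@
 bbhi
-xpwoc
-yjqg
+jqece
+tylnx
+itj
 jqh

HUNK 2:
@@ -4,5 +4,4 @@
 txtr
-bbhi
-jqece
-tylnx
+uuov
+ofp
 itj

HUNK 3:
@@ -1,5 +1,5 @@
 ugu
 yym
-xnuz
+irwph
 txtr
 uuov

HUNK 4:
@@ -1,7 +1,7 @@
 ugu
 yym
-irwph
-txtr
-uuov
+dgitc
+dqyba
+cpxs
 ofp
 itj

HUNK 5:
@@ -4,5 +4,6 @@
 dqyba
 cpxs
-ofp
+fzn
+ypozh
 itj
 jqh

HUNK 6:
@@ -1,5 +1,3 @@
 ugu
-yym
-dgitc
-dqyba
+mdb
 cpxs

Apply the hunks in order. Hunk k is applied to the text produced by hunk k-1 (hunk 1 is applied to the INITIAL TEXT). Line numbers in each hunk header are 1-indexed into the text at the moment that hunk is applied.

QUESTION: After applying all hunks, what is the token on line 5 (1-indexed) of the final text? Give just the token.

Answer: ypozh

Derivation:
Hunk 1: at line 5 remove [xpwoc,yjqg] add [jqece,tylnx,itj] -> 9 lines: ugu yym xnuz txtr bbhi jqece tylnx itj jqh
Hunk 2: at line 4 remove [bbhi,jqece,tylnx] add [uuov,ofp] -> 8 lines: ugu yym xnuz txtr uuov ofp itj jqh
Hunk 3: at line 1 remove [xnuz] add [irwph] -> 8 lines: ugu yym irwph txtr uuov ofp itj jqh
Hunk 4: at line 1 remove [irwph,txtr,uuov] add [dgitc,dqyba,cpxs] -> 8 lines: ugu yym dgitc dqyba cpxs ofp itj jqh
Hunk 5: at line 4 remove [ofp] add [fzn,ypozh] -> 9 lines: ugu yym dgitc dqyba cpxs fzn ypozh itj jqh
Hunk 6: at line 1 remove [yym,dgitc,dqyba] add [mdb] -> 7 lines: ugu mdb cpxs fzn ypozh itj jqh
Final line 5: ypozh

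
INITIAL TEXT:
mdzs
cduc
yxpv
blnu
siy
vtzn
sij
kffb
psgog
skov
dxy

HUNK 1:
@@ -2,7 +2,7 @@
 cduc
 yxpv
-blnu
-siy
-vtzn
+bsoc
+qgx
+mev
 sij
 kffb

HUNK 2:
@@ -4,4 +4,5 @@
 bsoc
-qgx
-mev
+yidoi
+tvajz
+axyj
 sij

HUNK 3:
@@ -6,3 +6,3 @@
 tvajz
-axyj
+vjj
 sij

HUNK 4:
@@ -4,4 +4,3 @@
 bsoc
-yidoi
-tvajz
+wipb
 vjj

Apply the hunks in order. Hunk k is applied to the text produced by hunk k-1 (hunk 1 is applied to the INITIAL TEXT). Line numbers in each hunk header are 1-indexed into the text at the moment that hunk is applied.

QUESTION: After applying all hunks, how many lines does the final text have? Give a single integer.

Hunk 1: at line 2 remove [blnu,siy,vtzn] add [bsoc,qgx,mev] -> 11 lines: mdzs cduc yxpv bsoc qgx mev sij kffb psgog skov dxy
Hunk 2: at line 4 remove [qgx,mev] add [yidoi,tvajz,axyj] -> 12 lines: mdzs cduc yxpv bsoc yidoi tvajz axyj sij kffb psgog skov dxy
Hunk 3: at line 6 remove [axyj] add [vjj] -> 12 lines: mdzs cduc yxpv bsoc yidoi tvajz vjj sij kffb psgog skov dxy
Hunk 4: at line 4 remove [yidoi,tvajz] add [wipb] -> 11 lines: mdzs cduc yxpv bsoc wipb vjj sij kffb psgog skov dxy
Final line count: 11

Answer: 11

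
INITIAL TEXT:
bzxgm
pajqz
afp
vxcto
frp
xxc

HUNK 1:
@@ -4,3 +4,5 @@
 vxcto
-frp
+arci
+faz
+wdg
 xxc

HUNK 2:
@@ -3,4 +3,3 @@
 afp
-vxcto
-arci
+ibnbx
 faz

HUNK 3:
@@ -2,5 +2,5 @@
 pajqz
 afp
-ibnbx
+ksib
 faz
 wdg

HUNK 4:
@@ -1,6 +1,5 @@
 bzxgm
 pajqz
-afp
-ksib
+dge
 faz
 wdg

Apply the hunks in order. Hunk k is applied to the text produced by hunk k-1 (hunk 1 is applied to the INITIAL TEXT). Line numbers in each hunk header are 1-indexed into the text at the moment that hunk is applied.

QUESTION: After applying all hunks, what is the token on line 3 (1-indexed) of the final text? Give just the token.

Hunk 1: at line 4 remove [frp] add [arci,faz,wdg] -> 8 lines: bzxgm pajqz afp vxcto arci faz wdg xxc
Hunk 2: at line 3 remove [vxcto,arci] add [ibnbx] -> 7 lines: bzxgm pajqz afp ibnbx faz wdg xxc
Hunk 3: at line 2 remove [ibnbx] add [ksib] -> 7 lines: bzxgm pajqz afp ksib faz wdg xxc
Hunk 4: at line 1 remove [afp,ksib] add [dge] -> 6 lines: bzxgm pajqz dge faz wdg xxc
Final line 3: dge

Answer: dge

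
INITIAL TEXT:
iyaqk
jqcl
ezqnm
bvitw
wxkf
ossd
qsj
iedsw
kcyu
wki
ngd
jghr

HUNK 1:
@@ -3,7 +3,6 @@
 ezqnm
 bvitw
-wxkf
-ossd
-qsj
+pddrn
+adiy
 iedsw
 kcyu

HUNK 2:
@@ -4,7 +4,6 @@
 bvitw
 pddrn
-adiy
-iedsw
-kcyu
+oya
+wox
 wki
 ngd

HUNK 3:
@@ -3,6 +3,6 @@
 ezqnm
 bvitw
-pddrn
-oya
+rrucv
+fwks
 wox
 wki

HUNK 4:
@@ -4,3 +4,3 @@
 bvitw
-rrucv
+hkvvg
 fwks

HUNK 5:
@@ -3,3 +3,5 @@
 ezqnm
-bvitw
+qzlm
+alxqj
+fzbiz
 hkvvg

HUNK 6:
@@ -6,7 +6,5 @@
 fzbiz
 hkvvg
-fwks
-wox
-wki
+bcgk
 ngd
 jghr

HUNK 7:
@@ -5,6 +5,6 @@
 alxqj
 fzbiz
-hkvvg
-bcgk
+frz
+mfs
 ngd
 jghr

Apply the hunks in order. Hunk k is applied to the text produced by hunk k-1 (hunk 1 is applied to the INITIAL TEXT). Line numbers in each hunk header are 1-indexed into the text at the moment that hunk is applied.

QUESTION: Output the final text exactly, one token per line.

Answer: iyaqk
jqcl
ezqnm
qzlm
alxqj
fzbiz
frz
mfs
ngd
jghr

Derivation:
Hunk 1: at line 3 remove [wxkf,ossd,qsj] add [pddrn,adiy] -> 11 lines: iyaqk jqcl ezqnm bvitw pddrn adiy iedsw kcyu wki ngd jghr
Hunk 2: at line 4 remove [adiy,iedsw,kcyu] add [oya,wox] -> 10 lines: iyaqk jqcl ezqnm bvitw pddrn oya wox wki ngd jghr
Hunk 3: at line 3 remove [pddrn,oya] add [rrucv,fwks] -> 10 lines: iyaqk jqcl ezqnm bvitw rrucv fwks wox wki ngd jghr
Hunk 4: at line 4 remove [rrucv] add [hkvvg] -> 10 lines: iyaqk jqcl ezqnm bvitw hkvvg fwks wox wki ngd jghr
Hunk 5: at line 3 remove [bvitw] add [qzlm,alxqj,fzbiz] -> 12 lines: iyaqk jqcl ezqnm qzlm alxqj fzbiz hkvvg fwks wox wki ngd jghr
Hunk 6: at line 6 remove [fwks,wox,wki] add [bcgk] -> 10 lines: iyaqk jqcl ezqnm qzlm alxqj fzbiz hkvvg bcgk ngd jghr
Hunk 7: at line 5 remove [hkvvg,bcgk] add [frz,mfs] -> 10 lines: iyaqk jqcl ezqnm qzlm alxqj fzbiz frz mfs ngd jghr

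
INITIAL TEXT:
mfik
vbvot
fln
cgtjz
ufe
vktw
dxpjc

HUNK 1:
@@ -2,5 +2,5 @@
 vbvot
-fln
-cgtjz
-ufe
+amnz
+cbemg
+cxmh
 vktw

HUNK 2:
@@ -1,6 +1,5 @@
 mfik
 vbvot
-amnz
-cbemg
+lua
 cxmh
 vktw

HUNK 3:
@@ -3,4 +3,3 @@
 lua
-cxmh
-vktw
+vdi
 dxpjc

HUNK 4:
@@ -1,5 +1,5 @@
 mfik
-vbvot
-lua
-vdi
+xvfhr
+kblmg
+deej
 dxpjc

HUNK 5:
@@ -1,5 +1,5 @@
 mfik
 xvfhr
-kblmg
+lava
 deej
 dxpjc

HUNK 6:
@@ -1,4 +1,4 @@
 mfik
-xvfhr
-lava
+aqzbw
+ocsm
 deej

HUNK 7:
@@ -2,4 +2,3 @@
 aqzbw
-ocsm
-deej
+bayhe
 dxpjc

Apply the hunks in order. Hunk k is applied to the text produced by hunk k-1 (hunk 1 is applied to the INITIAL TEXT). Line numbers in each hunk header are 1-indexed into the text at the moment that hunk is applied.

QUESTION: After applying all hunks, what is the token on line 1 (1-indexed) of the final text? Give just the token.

Answer: mfik

Derivation:
Hunk 1: at line 2 remove [fln,cgtjz,ufe] add [amnz,cbemg,cxmh] -> 7 lines: mfik vbvot amnz cbemg cxmh vktw dxpjc
Hunk 2: at line 1 remove [amnz,cbemg] add [lua] -> 6 lines: mfik vbvot lua cxmh vktw dxpjc
Hunk 3: at line 3 remove [cxmh,vktw] add [vdi] -> 5 lines: mfik vbvot lua vdi dxpjc
Hunk 4: at line 1 remove [vbvot,lua,vdi] add [xvfhr,kblmg,deej] -> 5 lines: mfik xvfhr kblmg deej dxpjc
Hunk 5: at line 1 remove [kblmg] add [lava] -> 5 lines: mfik xvfhr lava deej dxpjc
Hunk 6: at line 1 remove [xvfhr,lava] add [aqzbw,ocsm] -> 5 lines: mfik aqzbw ocsm deej dxpjc
Hunk 7: at line 2 remove [ocsm,deej] add [bayhe] -> 4 lines: mfik aqzbw bayhe dxpjc
Final line 1: mfik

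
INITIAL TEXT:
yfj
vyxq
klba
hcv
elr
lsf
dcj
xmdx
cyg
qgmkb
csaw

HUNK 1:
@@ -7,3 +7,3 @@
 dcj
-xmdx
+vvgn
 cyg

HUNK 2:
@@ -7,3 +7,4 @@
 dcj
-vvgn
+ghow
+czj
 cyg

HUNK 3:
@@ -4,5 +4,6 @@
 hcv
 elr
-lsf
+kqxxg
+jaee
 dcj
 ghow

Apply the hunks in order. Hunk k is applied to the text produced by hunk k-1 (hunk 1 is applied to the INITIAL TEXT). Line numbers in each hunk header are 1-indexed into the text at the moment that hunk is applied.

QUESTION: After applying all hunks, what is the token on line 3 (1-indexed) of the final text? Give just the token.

Hunk 1: at line 7 remove [xmdx] add [vvgn] -> 11 lines: yfj vyxq klba hcv elr lsf dcj vvgn cyg qgmkb csaw
Hunk 2: at line 7 remove [vvgn] add [ghow,czj] -> 12 lines: yfj vyxq klba hcv elr lsf dcj ghow czj cyg qgmkb csaw
Hunk 3: at line 4 remove [lsf] add [kqxxg,jaee] -> 13 lines: yfj vyxq klba hcv elr kqxxg jaee dcj ghow czj cyg qgmkb csaw
Final line 3: klba

Answer: klba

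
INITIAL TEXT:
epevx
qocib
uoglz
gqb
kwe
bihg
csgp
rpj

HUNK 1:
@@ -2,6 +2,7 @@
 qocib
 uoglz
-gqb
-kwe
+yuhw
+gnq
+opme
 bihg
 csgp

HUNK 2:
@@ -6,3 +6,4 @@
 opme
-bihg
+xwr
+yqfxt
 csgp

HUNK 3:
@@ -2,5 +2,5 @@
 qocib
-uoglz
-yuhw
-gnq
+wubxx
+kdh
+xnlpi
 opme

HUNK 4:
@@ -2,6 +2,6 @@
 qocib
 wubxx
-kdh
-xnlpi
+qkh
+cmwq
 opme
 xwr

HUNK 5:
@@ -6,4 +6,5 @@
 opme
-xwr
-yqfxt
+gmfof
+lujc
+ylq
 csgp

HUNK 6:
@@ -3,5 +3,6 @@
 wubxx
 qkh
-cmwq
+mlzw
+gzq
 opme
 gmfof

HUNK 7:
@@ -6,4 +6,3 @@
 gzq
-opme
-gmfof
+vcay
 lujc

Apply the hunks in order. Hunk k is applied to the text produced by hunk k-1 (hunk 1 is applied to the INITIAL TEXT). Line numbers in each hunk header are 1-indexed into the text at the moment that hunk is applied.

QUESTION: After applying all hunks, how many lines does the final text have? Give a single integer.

Answer: 11

Derivation:
Hunk 1: at line 2 remove [gqb,kwe] add [yuhw,gnq,opme] -> 9 lines: epevx qocib uoglz yuhw gnq opme bihg csgp rpj
Hunk 2: at line 6 remove [bihg] add [xwr,yqfxt] -> 10 lines: epevx qocib uoglz yuhw gnq opme xwr yqfxt csgp rpj
Hunk 3: at line 2 remove [uoglz,yuhw,gnq] add [wubxx,kdh,xnlpi] -> 10 lines: epevx qocib wubxx kdh xnlpi opme xwr yqfxt csgp rpj
Hunk 4: at line 2 remove [kdh,xnlpi] add [qkh,cmwq] -> 10 lines: epevx qocib wubxx qkh cmwq opme xwr yqfxt csgp rpj
Hunk 5: at line 6 remove [xwr,yqfxt] add [gmfof,lujc,ylq] -> 11 lines: epevx qocib wubxx qkh cmwq opme gmfof lujc ylq csgp rpj
Hunk 6: at line 3 remove [cmwq] add [mlzw,gzq] -> 12 lines: epevx qocib wubxx qkh mlzw gzq opme gmfof lujc ylq csgp rpj
Hunk 7: at line 6 remove [opme,gmfof] add [vcay] -> 11 lines: epevx qocib wubxx qkh mlzw gzq vcay lujc ylq csgp rpj
Final line count: 11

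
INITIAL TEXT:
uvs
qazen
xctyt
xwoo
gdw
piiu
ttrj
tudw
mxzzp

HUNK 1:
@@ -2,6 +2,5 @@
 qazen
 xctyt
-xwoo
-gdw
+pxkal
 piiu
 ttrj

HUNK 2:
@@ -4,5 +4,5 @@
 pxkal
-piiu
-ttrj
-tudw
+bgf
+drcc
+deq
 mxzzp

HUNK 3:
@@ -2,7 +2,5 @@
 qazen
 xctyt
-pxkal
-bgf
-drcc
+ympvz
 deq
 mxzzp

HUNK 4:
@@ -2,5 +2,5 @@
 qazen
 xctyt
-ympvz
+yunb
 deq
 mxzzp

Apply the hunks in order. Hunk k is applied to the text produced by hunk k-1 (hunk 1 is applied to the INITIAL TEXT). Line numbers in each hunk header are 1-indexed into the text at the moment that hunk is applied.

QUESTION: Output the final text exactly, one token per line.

Hunk 1: at line 2 remove [xwoo,gdw] add [pxkal] -> 8 lines: uvs qazen xctyt pxkal piiu ttrj tudw mxzzp
Hunk 2: at line 4 remove [piiu,ttrj,tudw] add [bgf,drcc,deq] -> 8 lines: uvs qazen xctyt pxkal bgf drcc deq mxzzp
Hunk 3: at line 2 remove [pxkal,bgf,drcc] add [ympvz] -> 6 lines: uvs qazen xctyt ympvz deq mxzzp
Hunk 4: at line 2 remove [ympvz] add [yunb] -> 6 lines: uvs qazen xctyt yunb deq mxzzp

Answer: uvs
qazen
xctyt
yunb
deq
mxzzp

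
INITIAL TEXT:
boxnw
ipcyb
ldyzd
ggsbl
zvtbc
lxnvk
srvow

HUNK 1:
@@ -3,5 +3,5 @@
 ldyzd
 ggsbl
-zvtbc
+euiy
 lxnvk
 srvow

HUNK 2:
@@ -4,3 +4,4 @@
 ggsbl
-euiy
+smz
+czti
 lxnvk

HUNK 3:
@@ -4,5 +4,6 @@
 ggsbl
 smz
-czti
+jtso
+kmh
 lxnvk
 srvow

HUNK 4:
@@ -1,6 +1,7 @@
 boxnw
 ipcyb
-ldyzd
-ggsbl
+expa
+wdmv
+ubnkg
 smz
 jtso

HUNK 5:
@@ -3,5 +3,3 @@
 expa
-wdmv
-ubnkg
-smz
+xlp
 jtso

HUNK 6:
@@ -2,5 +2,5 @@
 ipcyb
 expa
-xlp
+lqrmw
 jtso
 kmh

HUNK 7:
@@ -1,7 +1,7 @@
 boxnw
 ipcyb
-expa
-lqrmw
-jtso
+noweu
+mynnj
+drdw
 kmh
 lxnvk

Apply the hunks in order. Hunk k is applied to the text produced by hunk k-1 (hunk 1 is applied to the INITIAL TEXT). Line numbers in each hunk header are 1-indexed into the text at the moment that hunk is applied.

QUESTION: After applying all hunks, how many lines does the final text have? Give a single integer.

Answer: 8

Derivation:
Hunk 1: at line 3 remove [zvtbc] add [euiy] -> 7 lines: boxnw ipcyb ldyzd ggsbl euiy lxnvk srvow
Hunk 2: at line 4 remove [euiy] add [smz,czti] -> 8 lines: boxnw ipcyb ldyzd ggsbl smz czti lxnvk srvow
Hunk 3: at line 4 remove [czti] add [jtso,kmh] -> 9 lines: boxnw ipcyb ldyzd ggsbl smz jtso kmh lxnvk srvow
Hunk 4: at line 1 remove [ldyzd,ggsbl] add [expa,wdmv,ubnkg] -> 10 lines: boxnw ipcyb expa wdmv ubnkg smz jtso kmh lxnvk srvow
Hunk 5: at line 3 remove [wdmv,ubnkg,smz] add [xlp] -> 8 lines: boxnw ipcyb expa xlp jtso kmh lxnvk srvow
Hunk 6: at line 2 remove [xlp] add [lqrmw] -> 8 lines: boxnw ipcyb expa lqrmw jtso kmh lxnvk srvow
Hunk 7: at line 1 remove [expa,lqrmw,jtso] add [noweu,mynnj,drdw] -> 8 lines: boxnw ipcyb noweu mynnj drdw kmh lxnvk srvow
Final line count: 8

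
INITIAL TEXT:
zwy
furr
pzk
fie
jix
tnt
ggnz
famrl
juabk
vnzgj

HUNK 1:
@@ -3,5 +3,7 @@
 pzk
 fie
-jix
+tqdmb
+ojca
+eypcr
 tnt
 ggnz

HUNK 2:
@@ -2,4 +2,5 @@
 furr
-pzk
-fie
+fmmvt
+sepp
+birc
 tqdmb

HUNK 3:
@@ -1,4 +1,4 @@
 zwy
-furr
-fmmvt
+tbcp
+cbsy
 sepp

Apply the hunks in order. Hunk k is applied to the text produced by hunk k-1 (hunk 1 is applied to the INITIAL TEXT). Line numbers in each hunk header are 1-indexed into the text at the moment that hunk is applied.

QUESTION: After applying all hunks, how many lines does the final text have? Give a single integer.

Answer: 13

Derivation:
Hunk 1: at line 3 remove [jix] add [tqdmb,ojca,eypcr] -> 12 lines: zwy furr pzk fie tqdmb ojca eypcr tnt ggnz famrl juabk vnzgj
Hunk 2: at line 2 remove [pzk,fie] add [fmmvt,sepp,birc] -> 13 lines: zwy furr fmmvt sepp birc tqdmb ojca eypcr tnt ggnz famrl juabk vnzgj
Hunk 3: at line 1 remove [furr,fmmvt] add [tbcp,cbsy] -> 13 lines: zwy tbcp cbsy sepp birc tqdmb ojca eypcr tnt ggnz famrl juabk vnzgj
Final line count: 13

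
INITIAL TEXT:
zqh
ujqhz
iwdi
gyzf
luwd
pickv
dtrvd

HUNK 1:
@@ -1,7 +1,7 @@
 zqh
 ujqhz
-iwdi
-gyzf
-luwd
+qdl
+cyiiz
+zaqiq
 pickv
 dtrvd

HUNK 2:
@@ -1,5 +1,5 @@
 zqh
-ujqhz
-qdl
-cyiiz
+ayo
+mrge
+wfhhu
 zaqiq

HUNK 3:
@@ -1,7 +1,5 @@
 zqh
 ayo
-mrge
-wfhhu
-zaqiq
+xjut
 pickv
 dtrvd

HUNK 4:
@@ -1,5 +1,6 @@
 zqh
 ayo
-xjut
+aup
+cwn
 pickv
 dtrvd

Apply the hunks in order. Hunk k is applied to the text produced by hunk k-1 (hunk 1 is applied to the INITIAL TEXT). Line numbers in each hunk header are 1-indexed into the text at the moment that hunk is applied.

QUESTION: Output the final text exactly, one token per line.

Hunk 1: at line 1 remove [iwdi,gyzf,luwd] add [qdl,cyiiz,zaqiq] -> 7 lines: zqh ujqhz qdl cyiiz zaqiq pickv dtrvd
Hunk 2: at line 1 remove [ujqhz,qdl,cyiiz] add [ayo,mrge,wfhhu] -> 7 lines: zqh ayo mrge wfhhu zaqiq pickv dtrvd
Hunk 3: at line 1 remove [mrge,wfhhu,zaqiq] add [xjut] -> 5 lines: zqh ayo xjut pickv dtrvd
Hunk 4: at line 1 remove [xjut] add [aup,cwn] -> 6 lines: zqh ayo aup cwn pickv dtrvd

Answer: zqh
ayo
aup
cwn
pickv
dtrvd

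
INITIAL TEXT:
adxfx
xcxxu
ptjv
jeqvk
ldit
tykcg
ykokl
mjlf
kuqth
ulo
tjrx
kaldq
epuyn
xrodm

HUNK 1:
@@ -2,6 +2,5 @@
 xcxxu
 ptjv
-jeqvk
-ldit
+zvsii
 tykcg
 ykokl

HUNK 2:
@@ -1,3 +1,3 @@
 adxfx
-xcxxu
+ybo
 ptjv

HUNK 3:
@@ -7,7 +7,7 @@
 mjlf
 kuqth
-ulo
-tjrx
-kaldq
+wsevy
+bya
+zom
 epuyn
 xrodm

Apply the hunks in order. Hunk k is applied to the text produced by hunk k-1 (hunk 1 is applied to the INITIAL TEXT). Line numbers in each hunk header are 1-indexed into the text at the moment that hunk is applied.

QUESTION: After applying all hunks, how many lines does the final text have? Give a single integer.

Answer: 13

Derivation:
Hunk 1: at line 2 remove [jeqvk,ldit] add [zvsii] -> 13 lines: adxfx xcxxu ptjv zvsii tykcg ykokl mjlf kuqth ulo tjrx kaldq epuyn xrodm
Hunk 2: at line 1 remove [xcxxu] add [ybo] -> 13 lines: adxfx ybo ptjv zvsii tykcg ykokl mjlf kuqth ulo tjrx kaldq epuyn xrodm
Hunk 3: at line 7 remove [ulo,tjrx,kaldq] add [wsevy,bya,zom] -> 13 lines: adxfx ybo ptjv zvsii tykcg ykokl mjlf kuqth wsevy bya zom epuyn xrodm
Final line count: 13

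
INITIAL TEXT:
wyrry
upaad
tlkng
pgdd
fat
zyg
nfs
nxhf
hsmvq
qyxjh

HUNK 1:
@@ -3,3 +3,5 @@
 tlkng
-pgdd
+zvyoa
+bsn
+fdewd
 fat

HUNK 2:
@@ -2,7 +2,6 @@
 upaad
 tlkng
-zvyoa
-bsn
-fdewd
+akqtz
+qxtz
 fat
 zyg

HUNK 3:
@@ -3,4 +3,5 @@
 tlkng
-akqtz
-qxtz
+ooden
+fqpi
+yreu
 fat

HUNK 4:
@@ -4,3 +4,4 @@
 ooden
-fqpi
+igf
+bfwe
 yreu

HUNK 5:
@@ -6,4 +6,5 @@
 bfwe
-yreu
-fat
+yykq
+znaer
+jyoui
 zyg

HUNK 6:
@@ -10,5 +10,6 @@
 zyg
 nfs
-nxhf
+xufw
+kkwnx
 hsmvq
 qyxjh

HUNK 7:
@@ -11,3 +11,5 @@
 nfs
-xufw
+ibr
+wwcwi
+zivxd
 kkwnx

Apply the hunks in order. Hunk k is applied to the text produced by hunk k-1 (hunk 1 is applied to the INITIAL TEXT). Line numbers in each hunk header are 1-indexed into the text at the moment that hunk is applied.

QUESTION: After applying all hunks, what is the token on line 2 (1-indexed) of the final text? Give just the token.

Hunk 1: at line 3 remove [pgdd] add [zvyoa,bsn,fdewd] -> 12 lines: wyrry upaad tlkng zvyoa bsn fdewd fat zyg nfs nxhf hsmvq qyxjh
Hunk 2: at line 2 remove [zvyoa,bsn,fdewd] add [akqtz,qxtz] -> 11 lines: wyrry upaad tlkng akqtz qxtz fat zyg nfs nxhf hsmvq qyxjh
Hunk 3: at line 3 remove [akqtz,qxtz] add [ooden,fqpi,yreu] -> 12 lines: wyrry upaad tlkng ooden fqpi yreu fat zyg nfs nxhf hsmvq qyxjh
Hunk 4: at line 4 remove [fqpi] add [igf,bfwe] -> 13 lines: wyrry upaad tlkng ooden igf bfwe yreu fat zyg nfs nxhf hsmvq qyxjh
Hunk 5: at line 6 remove [yreu,fat] add [yykq,znaer,jyoui] -> 14 lines: wyrry upaad tlkng ooden igf bfwe yykq znaer jyoui zyg nfs nxhf hsmvq qyxjh
Hunk 6: at line 10 remove [nxhf] add [xufw,kkwnx] -> 15 lines: wyrry upaad tlkng ooden igf bfwe yykq znaer jyoui zyg nfs xufw kkwnx hsmvq qyxjh
Hunk 7: at line 11 remove [xufw] add [ibr,wwcwi,zivxd] -> 17 lines: wyrry upaad tlkng ooden igf bfwe yykq znaer jyoui zyg nfs ibr wwcwi zivxd kkwnx hsmvq qyxjh
Final line 2: upaad

Answer: upaad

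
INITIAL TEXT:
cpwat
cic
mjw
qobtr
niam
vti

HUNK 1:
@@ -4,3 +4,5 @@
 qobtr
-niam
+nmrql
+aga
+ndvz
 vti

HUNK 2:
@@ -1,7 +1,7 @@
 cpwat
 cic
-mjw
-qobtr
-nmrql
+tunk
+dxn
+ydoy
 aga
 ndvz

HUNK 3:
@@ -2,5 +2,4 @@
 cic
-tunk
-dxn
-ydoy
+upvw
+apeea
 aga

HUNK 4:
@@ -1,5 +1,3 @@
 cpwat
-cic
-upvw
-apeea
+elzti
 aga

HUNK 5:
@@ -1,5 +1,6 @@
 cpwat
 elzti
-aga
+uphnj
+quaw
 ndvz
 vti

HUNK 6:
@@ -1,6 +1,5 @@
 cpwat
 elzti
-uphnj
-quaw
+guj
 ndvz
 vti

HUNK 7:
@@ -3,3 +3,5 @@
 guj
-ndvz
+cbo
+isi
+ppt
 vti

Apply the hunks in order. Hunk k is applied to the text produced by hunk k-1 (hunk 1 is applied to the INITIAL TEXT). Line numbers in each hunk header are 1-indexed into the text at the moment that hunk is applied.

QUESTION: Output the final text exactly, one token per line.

Hunk 1: at line 4 remove [niam] add [nmrql,aga,ndvz] -> 8 lines: cpwat cic mjw qobtr nmrql aga ndvz vti
Hunk 2: at line 1 remove [mjw,qobtr,nmrql] add [tunk,dxn,ydoy] -> 8 lines: cpwat cic tunk dxn ydoy aga ndvz vti
Hunk 3: at line 2 remove [tunk,dxn,ydoy] add [upvw,apeea] -> 7 lines: cpwat cic upvw apeea aga ndvz vti
Hunk 4: at line 1 remove [cic,upvw,apeea] add [elzti] -> 5 lines: cpwat elzti aga ndvz vti
Hunk 5: at line 1 remove [aga] add [uphnj,quaw] -> 6 lines: cpwat elzti uphnj quaw ndvz vti
Hunk 6: at line 1 remove [uphnj,quaw] add [guj] -> 5 lines: cpwat elzti guj ndvz vti
Hunk 7: at line 3 remove [ndvz] add [cbo,isi,ppt] -> 7 lines: cpwat elzti guj cbo isi ppt vti

Answer: cpwat
elzti
guj
cbo
isi
ppt
vti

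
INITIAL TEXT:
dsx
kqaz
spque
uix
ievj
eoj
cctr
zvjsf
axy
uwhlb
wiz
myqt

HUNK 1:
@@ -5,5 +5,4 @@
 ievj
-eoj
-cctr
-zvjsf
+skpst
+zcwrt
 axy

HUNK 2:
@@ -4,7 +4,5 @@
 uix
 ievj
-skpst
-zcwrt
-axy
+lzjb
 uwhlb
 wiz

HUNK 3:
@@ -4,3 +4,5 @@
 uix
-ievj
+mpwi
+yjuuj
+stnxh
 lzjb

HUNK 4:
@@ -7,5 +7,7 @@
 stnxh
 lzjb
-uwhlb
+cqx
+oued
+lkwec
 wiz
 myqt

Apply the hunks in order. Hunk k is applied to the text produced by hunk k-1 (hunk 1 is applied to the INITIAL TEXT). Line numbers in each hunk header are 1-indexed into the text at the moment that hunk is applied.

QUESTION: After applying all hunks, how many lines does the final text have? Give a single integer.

Answer: 13

Derivation:
Hunk 1: at line 5 remove [eoj,cctr,zvjsf] add [skpst,zcwrt] -> 11 lines: dsx kqaz spque uix ievj skpst zcwrt axy uwhlb wiz myqt
Hunk 2: at line 4 remove [skpst,zcwrt,axy] add [lzjb] -> 9 lines: dsx kqaz spque uix ievj lzjb uwhlb wiz myqt
Hunk 3: at line 4 remove [ievj] add [mpwi,yjuuj,stnxh] -> 11 lines: dsx kqaz spque uix mpwi yjuuj stnxh lzjb uwhlb wiz myqt
Hunk 4: at line 7 remove [uwhlb] add [cqx,oued,lkwec] -> 13 lines: dsx kqaz spque uix mpwi yjuuj stnxh lzjb cqx oued lkwec wiz myqt
Final line count: 13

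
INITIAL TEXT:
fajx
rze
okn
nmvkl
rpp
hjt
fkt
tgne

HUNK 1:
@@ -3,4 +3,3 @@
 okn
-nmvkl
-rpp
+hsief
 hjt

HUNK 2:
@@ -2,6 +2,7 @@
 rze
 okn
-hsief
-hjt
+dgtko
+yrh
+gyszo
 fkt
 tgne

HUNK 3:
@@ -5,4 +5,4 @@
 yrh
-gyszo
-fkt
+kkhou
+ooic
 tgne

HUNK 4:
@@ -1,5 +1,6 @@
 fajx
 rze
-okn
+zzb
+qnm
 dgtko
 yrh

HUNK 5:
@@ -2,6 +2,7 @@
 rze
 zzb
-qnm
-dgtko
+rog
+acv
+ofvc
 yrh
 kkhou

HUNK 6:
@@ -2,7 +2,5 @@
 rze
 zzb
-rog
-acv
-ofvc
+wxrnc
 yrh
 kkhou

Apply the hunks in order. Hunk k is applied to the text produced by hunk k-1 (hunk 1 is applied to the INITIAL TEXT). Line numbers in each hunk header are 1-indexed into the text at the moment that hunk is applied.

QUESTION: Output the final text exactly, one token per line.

Hunk 1: at line 3 remove [nmvkl,rpp] add [hsief] -> 7 lines: fajx rze okn hsief hjt fkt tgne
Hunk 2: at line 2 remove [hsief,hjt] add [dgtko,yrh,gyszo] -> 8 lines: fajx rze okn dgtko yrh gyszo fkt tgne
Hunk 3: at line 5 remove [gyszo,fkt] add [kkhou,ooic] -> 8 lines: fajx rze okn dgtko yrh kkhou ooic tgne
Hunk 4: at line 1 remove [okn] add [zzb,qnm] -> 9 lines: fajx rze zzb qnm dgtko yrh kkhou ooic tgne
Hunk 5: at line 2 remove [qnm,dgtko] add [rog,acv,ofvc] -> 10 lines: fajx rze zzb rog acv ofvc yrh kkhou ooic tgne
Hunk 6: at line 2 remove [rog,acv,ofvc] add [wxrnc] -> 8 lines: fajx rze zzb wxrnc yrh kkhou ooic tgne

Answer: fajx
rze
zzb
wxrnc
yrh
kkhou
ooic
tgne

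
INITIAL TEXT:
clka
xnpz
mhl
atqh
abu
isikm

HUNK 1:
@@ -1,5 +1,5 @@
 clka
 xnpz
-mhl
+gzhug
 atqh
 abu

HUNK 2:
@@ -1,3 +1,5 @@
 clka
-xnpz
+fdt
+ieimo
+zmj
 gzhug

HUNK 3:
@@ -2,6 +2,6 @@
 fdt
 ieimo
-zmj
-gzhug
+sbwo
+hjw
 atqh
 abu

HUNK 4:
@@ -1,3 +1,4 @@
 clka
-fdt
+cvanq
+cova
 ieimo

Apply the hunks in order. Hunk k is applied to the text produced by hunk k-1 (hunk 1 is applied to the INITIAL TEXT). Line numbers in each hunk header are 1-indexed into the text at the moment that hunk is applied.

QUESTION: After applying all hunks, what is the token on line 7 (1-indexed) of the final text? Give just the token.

Hunk 1: at line 1 remove [mhl] add [gzhug] -> 6 lines: clka xnpz gzhug atqh abu isikm
Hunk 2: at line 1 remove [xnpz] add [fdt,ieimo,zmj] -> 8 lines: clka fdt ieimo zmj gzhug atqh abu isikm
Hunk 3: at line 2 remove [zmj,gzhug] add [sbwo,hjw] -> 8 lines: clka fdt ieimo sbwo hjw atqh abu isikm
Hunk 4: at line 1 remove [fdt] add [cvanq,cova] -> 9 lines: clka cvanq cova ieimo sbwo hjw atqh abu isikm
Final line 7: atqh

Answer: atqh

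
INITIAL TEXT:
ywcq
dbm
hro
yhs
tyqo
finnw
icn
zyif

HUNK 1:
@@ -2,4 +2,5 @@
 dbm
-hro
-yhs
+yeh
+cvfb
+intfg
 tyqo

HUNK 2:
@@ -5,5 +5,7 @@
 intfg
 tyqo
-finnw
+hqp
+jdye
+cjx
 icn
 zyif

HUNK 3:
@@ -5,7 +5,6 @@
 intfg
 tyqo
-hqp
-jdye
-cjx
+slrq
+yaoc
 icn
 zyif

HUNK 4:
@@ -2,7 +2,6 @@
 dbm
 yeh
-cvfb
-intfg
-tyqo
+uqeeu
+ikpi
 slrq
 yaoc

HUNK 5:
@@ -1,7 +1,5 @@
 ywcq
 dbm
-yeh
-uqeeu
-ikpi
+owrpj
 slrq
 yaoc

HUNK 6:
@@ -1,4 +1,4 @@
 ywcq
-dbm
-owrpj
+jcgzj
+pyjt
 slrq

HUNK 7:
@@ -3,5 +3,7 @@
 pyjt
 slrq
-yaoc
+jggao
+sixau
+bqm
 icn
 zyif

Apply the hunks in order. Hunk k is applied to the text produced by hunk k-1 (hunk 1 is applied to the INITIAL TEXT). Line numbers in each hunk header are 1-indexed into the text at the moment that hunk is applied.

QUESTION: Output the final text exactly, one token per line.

Hunk 1: at line 2 remove [hro,yhs] add [yeh,cvfb,intfg] -> 9 lines: ywcq dbm yeh cvfb intfg tyqo finnw icn zyif
Hunk 2: at line 5 remove [finnw] add [hqp,jdye,cjx] -> 11 lines: ywcq dbm yeh cvfb intfg tyqo hqp jdye cjx icn zyif
Hunk 3: at line 5 remove [hqp,jdye,cjx] add [slrq,yaoc] -> 10 lines: ywcq dbm yeh cvfb intfg tyqo slrq yaoc icn zyif
Hunk 4: at line 2 remove [cvfb,intfg,tyqo] add [uqeeu,ikpi] -> 9 lines: ywcq dbm yeh uqeeu ikpi slrq yaoc icn zyif
Hunk 5: at line 1 remove [yeh,uqeeu,ikpi] add [owrpj] -> 7 lines: ywcq dbm owrpj slrq yaoc icn zyif
Hunk 6: at line 1 remove [dbm,owrpj] add [jcgzj,pyjt] -> 7 lines: ywcq jcgzj pyjt slrq yaoc icn zyif
Hunk 7: at line 3 remove [yaoc] add [jggao,sixau,bqm] -> 9 lines: ywcq jcgzj pyjt slrq jggao sixau bqm icn zyif

Answer: ywcq
jcgzj
pyjt
slrq
jggao
sixau
bqm
icn
zyif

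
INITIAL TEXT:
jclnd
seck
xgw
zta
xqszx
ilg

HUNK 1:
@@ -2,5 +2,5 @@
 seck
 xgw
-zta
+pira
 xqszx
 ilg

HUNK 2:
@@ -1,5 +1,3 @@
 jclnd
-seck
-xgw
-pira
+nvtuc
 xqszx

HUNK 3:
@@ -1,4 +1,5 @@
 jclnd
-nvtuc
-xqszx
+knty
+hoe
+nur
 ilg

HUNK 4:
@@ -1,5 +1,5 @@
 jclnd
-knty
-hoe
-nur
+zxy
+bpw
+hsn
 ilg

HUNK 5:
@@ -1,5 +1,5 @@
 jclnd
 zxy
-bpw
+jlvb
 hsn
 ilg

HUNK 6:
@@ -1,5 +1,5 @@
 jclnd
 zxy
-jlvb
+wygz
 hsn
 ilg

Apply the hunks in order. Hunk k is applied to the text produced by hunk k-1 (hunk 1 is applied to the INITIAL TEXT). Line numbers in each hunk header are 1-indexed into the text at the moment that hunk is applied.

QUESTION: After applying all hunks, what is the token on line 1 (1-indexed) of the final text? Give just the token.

Answer: jclnd

Derivation:
Hunk 1: at line 2 remove [zta] add [pira] -> 6 lines: jclnd seck xgw pira xqszx ilg
Hunk 2: at line 1 remove [seck,xgw,pira] add [nvtuc] -> 4 lines: jclnd nvtuc xqszx ilg
Hunk 3: at line 1 remove [nvtuc,xqszx] add [knty,hoe,nur] -> 5 lines: jclnd knty hoe nur ilg
Hunk 4: at line 1 remove [knty,hoe,nur] add [zxy,bpw,hsn] -> 5 lines: jclnd zxy bpw hsn ilg
Hunk 5: at line 1 remove [bpw] add [jlvb] -> 5 lines: jclnd zxy jlvb hsn ilg
Hunk 6: at line 1 remove [jlvb] add [wygz] -> 5 lines: jclnd zxy wygz hsn ilg
Final line 1: jclnd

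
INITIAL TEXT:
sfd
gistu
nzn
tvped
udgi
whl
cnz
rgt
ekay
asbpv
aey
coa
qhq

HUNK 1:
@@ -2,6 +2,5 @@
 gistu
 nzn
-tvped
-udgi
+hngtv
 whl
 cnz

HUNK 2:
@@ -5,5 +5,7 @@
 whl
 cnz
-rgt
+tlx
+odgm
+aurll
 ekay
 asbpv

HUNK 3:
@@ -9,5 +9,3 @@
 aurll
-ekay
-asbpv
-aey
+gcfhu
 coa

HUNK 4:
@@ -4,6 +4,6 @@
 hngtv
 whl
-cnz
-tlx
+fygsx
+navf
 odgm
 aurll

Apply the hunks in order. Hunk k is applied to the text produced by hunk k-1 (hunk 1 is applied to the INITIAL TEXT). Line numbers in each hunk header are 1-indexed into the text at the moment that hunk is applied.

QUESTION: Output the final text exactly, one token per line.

Hunk 1: at line 2 remove [tvped,udgi] add [hngtv] -> 12 lines: sfd gistu nzn hngtv whl cnz rgt ekay asbpv aey coa qhq
Hunk 2: at line 5 remove [rgt] add [tlx,odgm,aurll] -> 14 lines: sfd gistu nzn hngtv whl cnz tlx odgm aurll ekay asbpv aey coa qhq
Hunk 3: at line 9 remove [ekay,asbpv,aey] add [gcfhu] -> 12 lines: sfd gistu nzn hngtv whl cnz tlx odgm aurll gcfhu coa qhq
Hunk 4: at line 4 remove [cnz,tlx] add [fygsx,navf] -> 12 lines: sfd gistu nzn hngtv whl fygsx navf odgm aurll gcfhu coa qhq

Answer: sfd
gistu
nzn
hngtv
whl
fygsx
navf
odgm
aurll
gcfhu
coa
qhq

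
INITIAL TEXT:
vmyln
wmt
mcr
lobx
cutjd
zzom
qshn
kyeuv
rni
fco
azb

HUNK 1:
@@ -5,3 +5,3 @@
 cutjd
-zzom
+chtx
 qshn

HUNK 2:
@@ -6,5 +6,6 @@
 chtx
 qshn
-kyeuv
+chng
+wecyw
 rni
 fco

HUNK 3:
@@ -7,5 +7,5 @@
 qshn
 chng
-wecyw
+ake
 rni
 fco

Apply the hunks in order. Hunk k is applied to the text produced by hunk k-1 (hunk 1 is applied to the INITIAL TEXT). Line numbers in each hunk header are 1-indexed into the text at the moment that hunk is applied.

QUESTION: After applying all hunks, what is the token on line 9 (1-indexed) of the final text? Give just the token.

Answer: ake

Derivation:
Hunk 1: at line 5 remove [zzom] add [chtx] -> 11 lines: vmyln wmt mcr lobx cutjd chtx qshn kyeuv rni fco azb
Hunk 2: at line 6 remove [kyeuv] add [chng,wecyw] -> 12 lines: vmyln wmt mcr lobx cutjd chtx qshn chng wecyw rni fco azb
Hunk 3: at line 7 remove [wecyw] add [ake] -> 12 lines: vmyln wmt mcr lobx cutjd chtx qshn chng ake rni fco azb
Final line 9: ake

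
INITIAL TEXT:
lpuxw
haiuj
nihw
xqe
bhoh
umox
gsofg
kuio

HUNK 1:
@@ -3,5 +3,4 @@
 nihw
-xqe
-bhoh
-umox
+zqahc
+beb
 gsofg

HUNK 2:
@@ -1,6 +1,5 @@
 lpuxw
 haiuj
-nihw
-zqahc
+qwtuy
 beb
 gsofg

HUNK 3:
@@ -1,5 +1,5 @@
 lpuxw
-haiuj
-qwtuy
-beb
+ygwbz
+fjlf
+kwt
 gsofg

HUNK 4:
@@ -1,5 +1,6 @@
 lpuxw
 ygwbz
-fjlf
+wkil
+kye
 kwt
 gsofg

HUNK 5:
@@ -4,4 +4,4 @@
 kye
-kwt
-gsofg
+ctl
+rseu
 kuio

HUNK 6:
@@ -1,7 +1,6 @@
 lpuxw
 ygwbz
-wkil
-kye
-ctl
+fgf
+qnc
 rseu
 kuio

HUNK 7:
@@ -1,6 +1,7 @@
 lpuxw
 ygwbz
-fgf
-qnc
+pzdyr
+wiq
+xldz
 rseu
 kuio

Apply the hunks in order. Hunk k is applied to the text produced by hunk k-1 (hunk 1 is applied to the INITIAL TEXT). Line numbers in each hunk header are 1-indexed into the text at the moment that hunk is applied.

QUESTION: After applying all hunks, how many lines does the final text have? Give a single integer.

Hunk 1: at line 3 remove [xqe,bhoh,umox] add [zqahc,beb] -> 7 lines: lpuxw haiuj nihw zqahc beb gsofg kuio
Hunk 2: at line 1 remove [nihw,zqahc] add [qwtuy] -> 6 lines: lpuxw haiuj qwtuy beb gsofg kuio
Hunk 3: at line 1 remove [haiuj,qwtuy,beb] add [ygwbz,fjlf,kwt] -> 6 lines: lpuxw ygwbz fjlf kwt gsofg kuio
Hunk 4: at line 1 remove [fjlf] add [wkil,kye] -> 7 lines: lpuxw ygwbz wkil kye kwt gsofg kuio
Hunk 5: at line 4 remove [kwt,gsofg] add [ctl,rseu] -> 7 lines: lpuxw ygwbz wkil kye ctl rseu kuio
Hunk 6: at line 1 remove [wkil,kye,ctl] add [fgf,qnc] -> 6 lines: lpuxw ygwbz fgf qnc rseu kuio
Hunk 7: at line 1 remove [fgf,qnc] add [pzdyr,wiq,xldz] -> 7 lines: lpuxw ygwbz pzdyr wiq xldz rseu kuio
Final line count: 7

Answer: 7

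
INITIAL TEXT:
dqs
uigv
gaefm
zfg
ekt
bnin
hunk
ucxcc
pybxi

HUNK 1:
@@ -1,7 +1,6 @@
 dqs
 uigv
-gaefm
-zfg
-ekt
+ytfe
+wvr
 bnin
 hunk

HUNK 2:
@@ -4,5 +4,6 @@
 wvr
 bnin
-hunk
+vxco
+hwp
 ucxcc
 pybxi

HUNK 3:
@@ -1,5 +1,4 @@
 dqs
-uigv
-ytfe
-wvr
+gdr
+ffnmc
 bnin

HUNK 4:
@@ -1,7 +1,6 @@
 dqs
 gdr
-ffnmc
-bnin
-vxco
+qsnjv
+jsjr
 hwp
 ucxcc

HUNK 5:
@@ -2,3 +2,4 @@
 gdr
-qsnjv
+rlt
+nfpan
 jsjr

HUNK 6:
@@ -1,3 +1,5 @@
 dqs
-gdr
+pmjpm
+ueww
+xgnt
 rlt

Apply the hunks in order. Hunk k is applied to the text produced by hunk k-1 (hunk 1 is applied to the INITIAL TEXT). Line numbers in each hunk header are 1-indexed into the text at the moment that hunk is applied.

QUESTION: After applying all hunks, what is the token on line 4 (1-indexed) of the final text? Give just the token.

Answer: xgnt

Derivation:
Hunk 1: at line 1 remove [gaefm,zfg,ekt] add [ytfe,wvr] -> 8 lines: dqs uigv ytfe wvr bnin hunk ucxcc pybxi
Hunk 2: at line 4 remove [hunk] add [vxco,hwp] -> 9 lines: dqs uigv ytfe wvr bnin vxco hwp ucxcc pybxi
Hunk 3: at line 1 remove [uigv,ytfe,wvr] add [gdr,ffnmc] -> 8 lines: dqs gdr ffnmc bnin vxco hwp ucxcc pybxi
Hunk 4: at line 1 remove [ffnmc,bnin,vxco] add [qsnjv,jsjr] -> 7 lines: dqs gdr qsnjv jsjr hwp ucxcc pybxi
Hunk 5: at line 2 remove [qsnjv] add [rlt,nfpan] -> 8 lines: dqs gdr rlt nfpan jsjr hwp ucxcc pybxi
Hunk 6: at line 1 remove [gdr] add [pmjpm,ueww,xgnt] -> 10 lines: dqs pmjpm ueww xgnt rlt nfpan jsjr hwp ucxcc pybxi
Final line 4: xgnt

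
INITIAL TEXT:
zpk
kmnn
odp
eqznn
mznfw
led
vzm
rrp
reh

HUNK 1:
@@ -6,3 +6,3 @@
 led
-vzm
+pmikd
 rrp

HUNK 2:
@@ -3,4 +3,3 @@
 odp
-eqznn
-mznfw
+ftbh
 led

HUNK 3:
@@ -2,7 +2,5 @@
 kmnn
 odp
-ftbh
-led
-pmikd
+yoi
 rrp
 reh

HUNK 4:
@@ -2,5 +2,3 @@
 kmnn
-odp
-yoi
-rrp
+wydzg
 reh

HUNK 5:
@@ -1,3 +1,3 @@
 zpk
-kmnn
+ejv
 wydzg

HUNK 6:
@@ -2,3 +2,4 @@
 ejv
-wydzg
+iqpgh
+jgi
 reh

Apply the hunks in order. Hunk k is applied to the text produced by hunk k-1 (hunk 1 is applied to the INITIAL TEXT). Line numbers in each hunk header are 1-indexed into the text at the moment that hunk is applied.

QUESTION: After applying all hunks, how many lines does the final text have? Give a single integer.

Hunk 1: at line 6 remove [vzm] add [pmikd] -> 9 lines: zpk kmnn odp eqznn mznfw led pmikd rrp reh
Hunk 2: at line 3 remove [eqznn,mznfw] add [ftbh] -> 8 lines: zpk kmnn odp ftbh led pmikd rrp reh
Hunk 3: at line 2 remove [ftbh,led,pmikd] add [yoi] -> 6 lines: zpk kmnn odp yoi rrp reh
Hunk 4: at line 2 remove [odp,yoi,rrp] add [wydzg] -> 4 lines: zpk kmnn wydzg reh
Hunk 5: at line 1 remove [kmnn] add [ejv] -> 4 lines: zpk ejv wydzg reh
Hunk 6: at line 2 remove [wydzg] add [iqpgh,jgi] -> 5 lines: zpk ejv iqpgh jgi reh
Final line count: 5

Answer: 5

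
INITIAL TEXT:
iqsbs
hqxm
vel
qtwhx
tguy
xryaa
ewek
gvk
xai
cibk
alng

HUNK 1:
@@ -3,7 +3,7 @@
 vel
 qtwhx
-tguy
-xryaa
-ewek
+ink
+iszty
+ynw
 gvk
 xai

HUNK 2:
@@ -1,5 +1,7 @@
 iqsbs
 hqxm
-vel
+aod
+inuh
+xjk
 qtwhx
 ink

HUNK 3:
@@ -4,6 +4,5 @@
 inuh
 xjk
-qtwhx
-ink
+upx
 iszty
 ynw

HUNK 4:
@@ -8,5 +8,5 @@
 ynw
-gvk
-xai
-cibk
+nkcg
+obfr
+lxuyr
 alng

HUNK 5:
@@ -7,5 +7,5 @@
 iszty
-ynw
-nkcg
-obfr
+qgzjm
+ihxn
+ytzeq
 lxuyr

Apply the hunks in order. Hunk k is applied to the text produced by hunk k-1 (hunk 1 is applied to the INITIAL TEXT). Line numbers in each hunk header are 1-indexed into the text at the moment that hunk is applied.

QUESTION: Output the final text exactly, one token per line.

Answer: iqsbs
hqxm
aod
inuh
xjk
upx
iszty
qgzjm
ihxn
ytzeq
lxuyr
alng

Derivation:
Hunk 1: at line 3 remove [tguy,xryaa,ewek] add [ink,iszty,ynw] -> 11 lines: iqsbs hqxm vel qtwhx ink iszty ynw gvk xai cibk alng
Hunk 2: at line 1 remove [vel] add [aod,inuh,xjk] -> 13 lines: iqsbs hqxm aod inuh xjk qtwhx ink iszty ynw gvk xai cibk alng
Hunk 3: at line 4 remove [qtwhx,ink] add [upx] -> 12 lines: iqsbs hqxm aod inuh xjk upx iszty ynw gvk xai cibk alng
Hunk 4: at line 8 remove [gvk,xai,cibk] add [nkcg,obfr,lxuyr] -> 12 lines: iqsbs hqxm aod inuh xjk upx iszty ynw nkcg obfr lxuyr alng
Hunk 5: at line 7 remove [ynw,nkcg,obfr] add [qgzjm,ihxn,ytzeq] -> 12 lines: iqsbs hqxm aod inuh xjk upx iszty qgzjm ihxn ytzeq lxuyr alng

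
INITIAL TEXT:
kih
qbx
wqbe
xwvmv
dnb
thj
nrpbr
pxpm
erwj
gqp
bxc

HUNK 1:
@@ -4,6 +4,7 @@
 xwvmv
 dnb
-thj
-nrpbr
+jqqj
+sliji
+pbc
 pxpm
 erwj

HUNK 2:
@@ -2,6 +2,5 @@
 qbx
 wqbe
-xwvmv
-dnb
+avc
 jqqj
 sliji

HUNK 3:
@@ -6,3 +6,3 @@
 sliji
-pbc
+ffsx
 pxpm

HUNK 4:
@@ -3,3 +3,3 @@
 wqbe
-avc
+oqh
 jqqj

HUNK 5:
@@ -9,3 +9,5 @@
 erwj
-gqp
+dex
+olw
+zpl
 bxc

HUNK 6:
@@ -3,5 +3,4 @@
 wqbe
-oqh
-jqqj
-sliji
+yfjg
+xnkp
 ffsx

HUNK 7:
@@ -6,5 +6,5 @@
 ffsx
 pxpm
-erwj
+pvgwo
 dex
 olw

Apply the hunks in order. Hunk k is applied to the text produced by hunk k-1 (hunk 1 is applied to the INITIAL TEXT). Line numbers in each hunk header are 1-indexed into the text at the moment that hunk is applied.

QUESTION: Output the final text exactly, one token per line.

Hunk 1: at line 4 remove [thj,nrpbr] add [jqqj,sliji,pbc] -> 12 lines: kih qbx wqbe xwvmv dnb jqqj sliji pbc pxpm erwj gqp bxc
Hunk 2: at line 2 remove [xwvmv,dnb] add [avc] -> 11 lines: kih qbx wqbe avc jqqj sliji pbc pxpm erwj gqp bxc
Hunk 3: at line 6 remove [pbc] add [ffsx] -> 11 lines: kih qbx wqbe avc jqqj sliji ffsx pxpm erwj gqp bxc
Hunk 4: at line 3 remove [avc] add [oqh] -> 11 lines: kih qbx wqbe oqh jqqj sliji ffsx pxpm erwj gqp bxc
Hunk 5: at line 9 remove [gqp] add [dex,olw,zpl] -> 13 lines: kih qbx wqbe oqh jqqj sliji ffsx pxpm erwj dex olw zpl bxc
Hunk 6: at line 3 remove [oqh,jqqj,sliji] add [yfjg,xnkp] -> 12 lines: kih qbx wqbe yfjg xnkp ffsx pxpm erwj dex olw zpl bxc
Hunk 7: at line 6 remove [erwj] add [pvgwo] -> 12 lines: kih qbx wqbe yfjg xnkp ffsx pxpm pvgwo dex olw zpl bxc

Answer: kih
qbx
wqbe
yfjg
xnkp
ffsx
pxpm
pvgwo
dex
olw
zpl
bxc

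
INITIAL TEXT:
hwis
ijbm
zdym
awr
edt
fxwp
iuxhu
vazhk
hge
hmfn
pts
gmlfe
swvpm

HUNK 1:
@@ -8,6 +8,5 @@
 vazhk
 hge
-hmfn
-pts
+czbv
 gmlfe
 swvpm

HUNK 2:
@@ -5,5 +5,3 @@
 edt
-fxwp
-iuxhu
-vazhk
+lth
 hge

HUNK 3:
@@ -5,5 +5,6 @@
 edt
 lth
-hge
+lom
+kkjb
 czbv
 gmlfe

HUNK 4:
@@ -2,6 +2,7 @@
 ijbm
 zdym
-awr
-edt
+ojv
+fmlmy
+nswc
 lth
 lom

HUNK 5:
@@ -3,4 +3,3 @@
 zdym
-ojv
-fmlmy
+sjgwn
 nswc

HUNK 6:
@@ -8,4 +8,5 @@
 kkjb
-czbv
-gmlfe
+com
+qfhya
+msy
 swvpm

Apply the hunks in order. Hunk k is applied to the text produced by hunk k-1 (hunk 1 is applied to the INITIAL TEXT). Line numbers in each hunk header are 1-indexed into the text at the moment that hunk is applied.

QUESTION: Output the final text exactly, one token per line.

Answer: hwis
ijbm
zdym
sjgwn
nswc
lth
lom
kkjb
com
qfhya
msy
swvpm

Derivation:
Hunk 1: at line 8 remove [hmfn,pts] add [czbv] -> 12 lines: hwis ijbm zdym awr edt fxwp iuxhu vazhk hge czbv gmlfe swvpm
Hunk 2: at line 5 remove [fxwp,iuxhu,vazhk] add [lth] -> 10 lines: hwis ijbm zdym awr edt lth hge czbv gmlfe swvpm
Hunk 3: at line 5 remove [hge] add [lom,kkjb] -> 11 lines: hwis ijbm zdym awr edt lth lom kkjb czbv gmlfe swvpm
Hunk 4: at line 2 remove [awr,edt] add [ojv,fmlmy,nswc] -> 12 lines: hwis ijbm zdym ojv fmlmy nswc lth lom kkjb czbv gmlfe swvpm
Hunk 5: at line 3 remove [ojv,fmlmy] add [sjgwn] -> 11 lines: hwis ijbm zdym sjgwn nswc lth lom kkjb czbv gmlfe swvpm
Hunk 6: at line 8 remove [czbv,gmlfe] add [com,qfhya,msy] -> 12 lines: hwis ijbm zdym sjgwn nswc lth lom kkjb com qfhya msy swvpm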